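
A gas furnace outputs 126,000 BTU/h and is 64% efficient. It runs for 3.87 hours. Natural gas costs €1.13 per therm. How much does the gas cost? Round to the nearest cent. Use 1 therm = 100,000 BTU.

€8.61

Heat delivered = 126,000 BTU/h × 3.87 h = 487,620 BTU
Gas input = 487,620 / 0.64 = 761,906 BTU
= 761,906 / 100,000 = 7.619 therm
Cost = 7.619 × €1.13/therm = €8.61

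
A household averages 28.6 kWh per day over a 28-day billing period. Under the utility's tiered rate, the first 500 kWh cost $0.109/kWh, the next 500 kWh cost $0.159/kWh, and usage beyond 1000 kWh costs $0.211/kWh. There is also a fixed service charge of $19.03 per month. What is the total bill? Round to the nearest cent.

Usage = 28.6 kWh/day × 28 days = 800.8 kWh
First 500 kWh × $0.109 = $54.50
Next 300.8 kWh × $0.159 = $47.83
Remaining tier: 0 kWh (not reached)
Energy charge = $102.33; + service $19.03 = $121.36

$121.36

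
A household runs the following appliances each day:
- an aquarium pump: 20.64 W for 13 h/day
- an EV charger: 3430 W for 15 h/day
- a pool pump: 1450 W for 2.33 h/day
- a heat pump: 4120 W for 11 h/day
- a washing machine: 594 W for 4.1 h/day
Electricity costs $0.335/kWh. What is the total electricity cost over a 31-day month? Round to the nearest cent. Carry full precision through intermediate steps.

$1068.12

aquarium pump: 20.64 W × 13 h × 31 d = 8,318 Wh = 8.318 kWh
EV charger: 3430 W × 15 h × 31 d = 1,594,950 Wh = 1,595 kWh
pool pump: 1450 W × 2.33 h × 31 d = 104,734 Wh = 104.7 kWh
heat pump: 4120 W × 11 h × 31 d = 1,404,920 Wh = 1,405 kWh
washing machine: 594 W × 4.1 h × 31 d = 75,497 Wh = 75.5 kWh
Total energy = 8.318 + 1,595 + 104.7 + 1,405 + 75.5 = 3,188 kWh
Cost = 3,188 kWh × $0.335 = $1,068.12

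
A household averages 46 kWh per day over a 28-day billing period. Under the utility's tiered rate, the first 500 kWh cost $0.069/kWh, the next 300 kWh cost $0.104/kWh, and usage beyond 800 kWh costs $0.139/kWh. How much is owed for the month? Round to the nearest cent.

Usage = 46 kWh/day × 28 days = 1288 kWh
First 500 kWh × $0.069 = $34.50
Next 300 kWh × $0.104 = $31.20
Remaining 488 kWh × $0.139 = $67.83
Total = $133.53

$133.53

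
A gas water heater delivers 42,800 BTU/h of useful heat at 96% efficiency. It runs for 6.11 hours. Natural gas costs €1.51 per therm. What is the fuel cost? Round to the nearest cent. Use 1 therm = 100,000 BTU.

€4.11

Heat delivered = 42,800 BTU/h × 6.11 h = 261,508 BTU
Gas input = 261,508 / 0.960 = 272,404 BTU
= 272,404 / 100,000 = 2.724 therm
Cost = 2.724 × €1.51/therm = €4.11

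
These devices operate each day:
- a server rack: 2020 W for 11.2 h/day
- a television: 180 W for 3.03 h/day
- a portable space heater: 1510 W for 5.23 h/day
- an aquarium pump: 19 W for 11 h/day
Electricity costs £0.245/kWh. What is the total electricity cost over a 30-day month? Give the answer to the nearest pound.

£230

server rack: 2020 W × 11.2 h × 30 d = 678,720 Wh = 678.7 kWh
television: 180 W × 3.03 h × 30 d = 16,362 Wh = 16.36 kWh
portable space heater: 1510 W × 5.23 h × 30 d = 236,919 Wh = 236.9 kWh
aquarium pump: 19 W × 11 h × 30 d = 6,270 Wh = 6.27 kWh
Total energy = 678.7 + 16.36 + 236.9 + 6.27 = 938.3 kWh
Cost = 938.3 kWh × £0.245 = £229.88 ≈ £230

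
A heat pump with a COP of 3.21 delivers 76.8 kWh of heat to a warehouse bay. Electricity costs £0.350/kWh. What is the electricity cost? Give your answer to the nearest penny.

Electrical input = 76.8 kWh / 3.21 = 23.93 kWh
Cost = 23.93 × £0.350/kWh = £8.37

£8.37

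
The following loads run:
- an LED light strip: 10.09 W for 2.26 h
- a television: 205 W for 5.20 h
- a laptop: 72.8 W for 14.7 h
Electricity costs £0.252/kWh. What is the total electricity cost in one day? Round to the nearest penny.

£0.54

LED light strip: 10.09 W × 2.26 h = 23 Wh = 0.0228 kWh
television: 205 W × 5.20 h = 1,066 Wh = 1.066 kWh
laptop: 72.8 W × 14.7 h = 1,070 Wh = 1.07 kWh
Total energy = 0.0228 + 1.066 + 1.07 = 2.159 kWh
Cost = 2.159 kWh × £0.252 = £0.54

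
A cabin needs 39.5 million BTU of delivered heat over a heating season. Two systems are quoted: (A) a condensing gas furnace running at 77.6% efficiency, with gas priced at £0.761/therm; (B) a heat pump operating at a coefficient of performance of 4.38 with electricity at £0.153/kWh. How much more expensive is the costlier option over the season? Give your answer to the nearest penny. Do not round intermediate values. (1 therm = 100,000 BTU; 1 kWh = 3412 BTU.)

£17.03

Heat load = 39.5 × 10⁶ BTU = 39,500,000 BTU
Gas: input = 39,500,000 / 0.776 = 50,902,062 BTU = 509 therm → 509 × £0.761 = £387.36
Heat pump: 39,500,000 BTU / 3412 = 11,580 kWh heat; / 4.38 = 2,643 kWh in → × £0.153 = £404.39
Difference = |£387.36 − £404.39| = £17.03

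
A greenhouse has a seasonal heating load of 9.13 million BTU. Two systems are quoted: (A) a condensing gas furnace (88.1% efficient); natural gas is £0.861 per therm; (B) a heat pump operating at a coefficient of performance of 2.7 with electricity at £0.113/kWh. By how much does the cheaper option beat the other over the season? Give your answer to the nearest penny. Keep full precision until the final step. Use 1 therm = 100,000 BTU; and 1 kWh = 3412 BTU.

£22.76

Heat load = 9.13 × 10⁶ BTU = 9,130,000 BTU
Gas: input = 9,130,000 / 0.881 = 10,363,224 BTU = 103.6 therm → 103.6 × £0.861 = £89.23
Heat pump: 9,130,000 BTU / 3412 = 2,676 kWh heat; / 2.7 = 991.1 kWh in → × £0.113 = £111.99
Difference = |£89.23 − £111.99| = £22.76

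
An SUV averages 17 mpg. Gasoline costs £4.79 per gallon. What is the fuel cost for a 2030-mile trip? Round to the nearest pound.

£572

Fuel = 2030 mi / 17 mpg = 119.4 gal
Cost = 119.4 gal × £4.79/gal = £571.98 ≈ £572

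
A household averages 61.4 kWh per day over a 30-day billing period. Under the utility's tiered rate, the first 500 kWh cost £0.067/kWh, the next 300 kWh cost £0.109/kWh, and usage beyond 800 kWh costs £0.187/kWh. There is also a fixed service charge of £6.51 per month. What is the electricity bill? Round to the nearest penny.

Usage = 61.4 kWh/day × 30 days = 1842 kWh
First 500 kWh × £0.067 = £33.50
Next 300 kWh × £0.109 = £32.70
Remaining 1042 kWh × £0.187 = £194.85
Energy charge = £261.05; + service £6.51 = £267.56

£267.56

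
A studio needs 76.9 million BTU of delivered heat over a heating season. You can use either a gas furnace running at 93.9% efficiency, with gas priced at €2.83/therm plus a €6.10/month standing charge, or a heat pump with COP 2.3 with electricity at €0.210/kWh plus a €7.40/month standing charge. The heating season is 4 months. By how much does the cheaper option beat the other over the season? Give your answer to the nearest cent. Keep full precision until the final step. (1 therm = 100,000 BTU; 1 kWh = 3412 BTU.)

Heat load = 76.9 × 10⁶ BTU = 76,900,000 BTU
Gas: input = 76,900,000 / 0.939 = 81,895,634 BTU = 819 therm → 819 × €2.83 = €2,317.65; + 4 × €6.10 standing = €2,342.05
Heat pump: 76,900,000 BTU / 3412 = 22,540 kWh heat; / 2.3 = 9,799 kWh in → × €0.210 = €2,057.83; + 4 × €7.40 standing = €2,087.43
Difference = |€2,342.05 − €2,087.43| = €254.62

€254.62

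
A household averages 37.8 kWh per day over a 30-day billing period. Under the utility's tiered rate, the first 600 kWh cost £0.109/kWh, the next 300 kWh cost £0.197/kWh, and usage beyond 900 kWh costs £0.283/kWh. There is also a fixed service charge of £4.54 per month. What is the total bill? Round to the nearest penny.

Usage = 37.8 kWh/day × 30 days = 1134 kWh
First 600 kWh × £0.109 = £65.40
Next 300 kWh × £0.197 = £59.10
Remaining 234 kWh × £0.283 = £66.22
Energy charge = £190.72; + service £4.54 = £195.26

£195.26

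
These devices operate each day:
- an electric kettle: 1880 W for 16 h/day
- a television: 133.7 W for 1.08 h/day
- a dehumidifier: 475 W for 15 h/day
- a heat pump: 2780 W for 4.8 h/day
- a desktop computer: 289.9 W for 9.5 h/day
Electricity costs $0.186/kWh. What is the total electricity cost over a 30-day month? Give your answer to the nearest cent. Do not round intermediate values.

electric kettle: 1880 W × 16 h × 30 d = 902,400 Wh = 902.4 kWh
television: 133.7 W × 1.08 h × 30 d = 4,332 Wh = 4.332 kWh
dehumidifier: 475 W × 15 h × 30 d = 213,750 Wh = 213.8 kWh
heat pump: 2780 W × 4.8 h × 30 d = 400,320 Wh = 400.3 kWh
desktop computer: 289.9 W × 9.5 h × 30 d = 82,621 Wh = 82.62 kWh
Total energy = 902.4 + 4.332 + 213.8 + 400.3 + 82.62 = 1,603 kWh
Cost = 1,603 kWh × $0.186 = $298.24

$298.24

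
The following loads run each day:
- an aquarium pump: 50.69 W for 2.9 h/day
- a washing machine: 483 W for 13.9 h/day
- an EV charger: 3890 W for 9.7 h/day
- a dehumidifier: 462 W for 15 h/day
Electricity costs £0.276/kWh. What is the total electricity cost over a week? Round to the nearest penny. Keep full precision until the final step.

£99.54

aquarium pump: 50.69 W × 2.9 h × 7 d = 1,029 Wh = 1.029 kWh
washing machine: 483 W × 13.9 h × 7 d = 46,996 Wh = 47 kWh
EV charger: 3890 W × 9.7 h × 7 d = 264,131 Wh = 264.1 kWh
dehumidifier: 462 W × 15 h × 7 d = 48,510 Wh = 48.51 kWh
Total energy = 1.029 + 47 + 264.1 + 48.51 = 360.7 kWh
Cost = 360.7 kWh × £0.276 = £99.54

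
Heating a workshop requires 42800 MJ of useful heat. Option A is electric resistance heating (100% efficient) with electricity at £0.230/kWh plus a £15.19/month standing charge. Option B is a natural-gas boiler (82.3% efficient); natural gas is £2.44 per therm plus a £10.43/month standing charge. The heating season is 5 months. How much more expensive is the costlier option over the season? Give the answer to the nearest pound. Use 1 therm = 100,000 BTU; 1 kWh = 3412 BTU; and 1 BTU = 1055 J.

£1556

Heat load = 42800 MJ = 42,800,000,000 J / 1055 = 40,568,720 BTU
Gas: input = 40,568,720 / 0.823 = 49,293,706 BTU = 492.9 therm → 492.9 × £2.44 = £1,202.77; + 5 × £10.43 standing = £1,254.92
Electric: 40,568,720 BTU / 3412 = 11,890 kWh → × £0.230 = £2,734.70; + 5 × £15.19 standing = £2,810.65
Difference = |£1,254.92 − £2,810.65| = £1,555.74 ≈ £1556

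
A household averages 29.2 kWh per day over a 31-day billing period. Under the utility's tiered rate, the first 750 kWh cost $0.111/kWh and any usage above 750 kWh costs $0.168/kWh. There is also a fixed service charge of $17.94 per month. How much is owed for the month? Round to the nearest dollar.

Usage = 29.2 kWh/day × 31 days = 905.2 kWh
First 750 kWh × $0.111 = $83.25
Remaining 155.2 kWh × $0.168 = $26.07
Energy charge = $109.32; + service $17.94 = $127.26 ≈ $127

$127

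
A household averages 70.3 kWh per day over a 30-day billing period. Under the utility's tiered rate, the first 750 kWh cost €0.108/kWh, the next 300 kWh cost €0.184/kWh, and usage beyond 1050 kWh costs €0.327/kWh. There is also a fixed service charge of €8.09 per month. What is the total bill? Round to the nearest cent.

Usage = 70.3 kWh/day × 30 days = 2109 kWh
First 750 kWh × €0.108 = €81.00
Next 300 kWh × €0.184 = €55.20
Remaining 1059 kWh × €0.327 = €346.29
Energy charge = €482.49; + service €8.09 = €490.58

€490.58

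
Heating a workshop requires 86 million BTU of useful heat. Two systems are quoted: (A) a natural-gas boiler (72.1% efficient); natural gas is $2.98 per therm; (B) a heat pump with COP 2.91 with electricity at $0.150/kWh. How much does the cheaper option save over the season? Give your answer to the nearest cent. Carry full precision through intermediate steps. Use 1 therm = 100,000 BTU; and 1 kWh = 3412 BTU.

$2255.27

Heat load = 86 × 10⁶ BTU = 86,000,000 BTU
Gas: input = 86,000,000 / 0.721 = 119,278,779 BTU = 1,193 therm → 1,193 × $2.98 = $3,554.51
Heat pump: 86,000,000 BTU / 3412 = 25,210 kWh heat; / 2.91 = 8,662 kWh in → × $0.150 = $1,299.23
Difference = |$3,554.51 − $1,299.23| = $2,255.27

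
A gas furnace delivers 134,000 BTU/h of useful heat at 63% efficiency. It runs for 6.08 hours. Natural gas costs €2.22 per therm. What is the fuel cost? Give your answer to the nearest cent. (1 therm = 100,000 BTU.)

€28.71

Heat delivered = 134,000 BTU/h × 6.08 h = 814,720 BTU
Gas input = 814,720 / 0.63 = 1,293,206 BTU
= 1,293,206 / 100,000 = 12.93 therm
Cost = 12.93 × €2.22/therm = €28.71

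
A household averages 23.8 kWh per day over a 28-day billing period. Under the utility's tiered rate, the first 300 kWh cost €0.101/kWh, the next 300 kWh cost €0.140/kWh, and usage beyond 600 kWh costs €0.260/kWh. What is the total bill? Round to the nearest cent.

€89.56

Usage = 23.8 kWh/day × 28 days = 666.4 kWh
First 300 kWh × €0.101 = €30.30
Next 300 kWh × €0.140 = €42.00
Remaining 66.4 kWh × €0.260 = €17.26
Total = €89.56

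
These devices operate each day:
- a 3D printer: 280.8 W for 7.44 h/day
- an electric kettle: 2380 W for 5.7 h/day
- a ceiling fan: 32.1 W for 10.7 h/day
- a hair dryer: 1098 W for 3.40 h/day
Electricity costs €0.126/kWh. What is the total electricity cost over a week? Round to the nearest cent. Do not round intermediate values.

3D printer: 280.8 W × 7.44 h × 7 d = 14,624 Wh = 14.62 kWh
electric kettle: 2380 W × 5.7 h × 7 d = 94,962 Wh = 94.96 kWh
ceiling fan: 32.1 W × 10.7 h × 7 d = 2,404 Wh = 2.404 kWh
hair dryer: 1098 W × 3.40 h × 7 d = 26,132 Wh = 26.13 kWh
Total energy = 14.62 + 94.96 + 2.404 + 26.13 = 138.1 kWh
Cost = 138.1 kWh × €0.126 = €17.40

€17.40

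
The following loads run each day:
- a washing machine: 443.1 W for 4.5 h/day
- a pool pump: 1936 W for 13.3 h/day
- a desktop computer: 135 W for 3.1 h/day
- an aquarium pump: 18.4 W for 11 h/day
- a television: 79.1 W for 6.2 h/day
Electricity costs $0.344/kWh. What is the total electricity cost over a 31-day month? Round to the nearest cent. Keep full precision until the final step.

washing machine: 443.1 W × 4.5 h × 31 d = 61,812 Wh = 61.81 kWh
pool pump: 1936 W × 13.3 h × 31 d = 798,213 Wh = 798.2 kWh
desktop computer: 135 W × 3.1 h × 31 d = 12,974 Wh = 12.97 kWh
aquarium pump: 18.4 W × 11 h × 31 d = 6,274 Wh = 6.274 kWh
television: 79.1 W × 6.2 h × 31 d = 15,203 Wh = 15.2 kWh
Total energy = 61.81 + 798.2 + 12.97 + 6.274 + 15.2 = 894.5 kWh
Cost = 894.5 kWh × $0.344 = $307.70

$307.70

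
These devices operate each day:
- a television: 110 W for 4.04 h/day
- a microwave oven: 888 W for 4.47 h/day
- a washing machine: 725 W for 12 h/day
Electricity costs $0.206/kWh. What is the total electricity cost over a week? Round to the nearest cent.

television: 110 W × 4.04 h × 7 d = 3,111 Wh = 3.111 kWh
microwave oven: 888 W × 4.47 h × 7 d = 27,786 Wh = 27.79 kWh
washing machine: 725 W × 12 h × 7 d = 60,900 Wh = 60.9 kWh
Total energy = 3.111 + 27.79 + 60.9 = 91.8 kWh
Cost = 91.8 kWh × $0.206 = $18.91

$18.91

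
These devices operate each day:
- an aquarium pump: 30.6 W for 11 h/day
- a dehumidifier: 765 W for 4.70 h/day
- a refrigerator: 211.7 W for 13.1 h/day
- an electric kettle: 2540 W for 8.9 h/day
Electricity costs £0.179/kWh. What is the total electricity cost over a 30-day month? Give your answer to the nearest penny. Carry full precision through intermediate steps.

aquarium pump: 30.6 W × 11 h × 30 d = 10,098 Wh = 10.1 kWh
dehumidifier: 765 W × 4.70 h × 30 d = 107,865 Wh = 107.9 kWh
refrigerator: 211.7 W × 13.1 h × 30 d = 83,198 Wh = 83.2 kWh
electric kettle: 2540 W × 8.9 h × 30 d = 678,180 Wh = 678.2 kWh
Total energy = 10.1 + 107.9 + 83.2 + 678.2 = 879.3 kWh
Cost = 879.3 kWh × £0.179 = £157.40

£157.40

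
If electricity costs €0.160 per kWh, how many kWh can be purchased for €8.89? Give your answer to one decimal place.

55.6 kWh

€8.89 / €0.160 per kWh = 55.56 kWh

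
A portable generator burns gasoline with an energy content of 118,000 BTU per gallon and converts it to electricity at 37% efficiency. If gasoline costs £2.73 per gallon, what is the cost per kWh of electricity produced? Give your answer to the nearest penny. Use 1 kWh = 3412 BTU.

£0.21

Electrical output per gallon = 118,000 BTU × 0.37 / 3412 BTU/kWh = 12.8 kWh
Cost per kWh = £2.73 / 12.8 kWh = £0.213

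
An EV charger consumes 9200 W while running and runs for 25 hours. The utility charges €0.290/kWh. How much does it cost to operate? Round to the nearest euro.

Energy = 9200 W × 25 h = 230,000 Wh = 230 kWh
Cost = 230 kWh × €0.290/kWh = €66.70 ≈ €67

€67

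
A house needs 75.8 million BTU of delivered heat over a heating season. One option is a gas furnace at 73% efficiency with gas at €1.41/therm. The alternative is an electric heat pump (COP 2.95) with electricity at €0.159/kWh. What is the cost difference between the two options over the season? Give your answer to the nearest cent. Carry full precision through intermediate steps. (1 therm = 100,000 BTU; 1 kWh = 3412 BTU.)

€266.69

Heat load = 75.8 × 10⁶ BTU = 75,800,000 BTU
Gas: input = 75,800,000 / 0.73 = 103,835,616 BTU = 1,038 therm → 1,038 × €1.41 = €1,464.08
Heat pump: 75,800,000 BTU / 3412 = 22,220 kWh heat; / 2.95 = 7,531 kWh in → × €0.159 = €1,197.39
Difference = |€1,464.08 − €1,197.39| = €266.69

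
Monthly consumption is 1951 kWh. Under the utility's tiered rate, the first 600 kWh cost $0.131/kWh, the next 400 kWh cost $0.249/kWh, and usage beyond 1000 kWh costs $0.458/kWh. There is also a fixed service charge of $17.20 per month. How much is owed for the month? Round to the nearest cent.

$630.96

First 600 kWh × $0.131 = $78.60
Next 400 kWh × $0.249 = $99.60
Remaining 951 kWh × $0.458 = $435.56
Energy charge = $613.76; + service $17.20 = $630.96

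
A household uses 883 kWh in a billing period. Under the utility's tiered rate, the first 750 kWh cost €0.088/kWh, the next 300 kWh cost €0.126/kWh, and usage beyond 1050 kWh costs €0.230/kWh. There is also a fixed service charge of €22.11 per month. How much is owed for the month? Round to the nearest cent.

First 750 kWh × €0.088 = €66.00
Next 133 kWh × €0.126 = €16.76
Remaining tier: 0 kWh (not reached)
Energy charge = €82.76; + service €22.11 = €104.87

€104.87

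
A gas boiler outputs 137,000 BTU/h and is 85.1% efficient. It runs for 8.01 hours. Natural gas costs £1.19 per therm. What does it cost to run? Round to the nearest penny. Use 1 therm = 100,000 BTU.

£15.35

Heat delivered = 137,000 BTU/h × 8.01 h = 1,097,370 BTU
Gas input = 1,097,370 / 0.851 = 1,289,506 BTU
= 1,289,506 / 100,000 = 12.9 therm
Cost = 12.9 × £1.19/therm = £15.35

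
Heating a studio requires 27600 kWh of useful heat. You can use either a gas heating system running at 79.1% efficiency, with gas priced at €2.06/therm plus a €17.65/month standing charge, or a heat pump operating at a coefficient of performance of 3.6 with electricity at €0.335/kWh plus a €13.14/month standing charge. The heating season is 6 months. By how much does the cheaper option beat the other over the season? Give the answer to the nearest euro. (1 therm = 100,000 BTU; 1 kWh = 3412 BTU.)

€89

Heat load = 27600 kWh × 3412 = 94,171,200 BTU
Gas: input = 94,171,200 / 0.791 = 119,053,350 BTU = 1,191 therm → 1,191 × €2.06 = €2,452.50; + 6 × €17.65 standing = €2,558.40
Heat pump: 94,171,200 BTU / 3412 = 27,600 kWh heat; / 3.6 = 7,667 kWh in → × €0.335 = €2,568.33; + 6 × €13.14 standing = €2,647.17
Difference = |€2,558.40 − €2,647.17| = €88.77 ≈ €89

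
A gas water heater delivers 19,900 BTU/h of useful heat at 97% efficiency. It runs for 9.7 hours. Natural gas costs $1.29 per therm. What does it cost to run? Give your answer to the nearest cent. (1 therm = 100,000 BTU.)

Heat delivered = 19,900 BTU/h × 9.7 h = 193,030 BTU
Gas input = 193,030 / 0.970 = 199,000 BTU
= 199,000 / 100,000 = 1.99 therm
Cost = 1.99 × $1.29/therm = $2.57

$2.57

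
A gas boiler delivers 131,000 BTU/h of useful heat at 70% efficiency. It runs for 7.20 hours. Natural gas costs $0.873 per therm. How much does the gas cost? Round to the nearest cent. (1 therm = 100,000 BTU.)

$11.76

Heat delivered = 131,000 BTU/h × 7.20 h = 943,200 BTU
Gas input = 943,200 / 0.70 = 1,347,429 BTU
= 1,347,429 / 100,000 = 13.47 therm
Cost = 13.47 × $0.873/therm = $11.76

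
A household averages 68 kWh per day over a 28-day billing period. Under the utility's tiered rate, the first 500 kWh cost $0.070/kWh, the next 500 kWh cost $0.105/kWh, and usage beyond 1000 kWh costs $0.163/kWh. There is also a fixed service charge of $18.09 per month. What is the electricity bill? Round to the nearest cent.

Usage = 68 kWh/day × 28 days = 1904 kWh
First 500 kWh × $0.070 = $35.00
Next 500 kWh × $0.105 = $52.50
Remaining 904 kWh × $0.163 = $147.35
Energy charge = $234.85; + service $18.09 = $252.94

$252.94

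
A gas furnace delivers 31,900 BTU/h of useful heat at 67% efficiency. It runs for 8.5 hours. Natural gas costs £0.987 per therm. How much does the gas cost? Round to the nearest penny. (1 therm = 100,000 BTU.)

Heat delivered = 31,900 BTU/h × 8.5 h = 271,150 BTU
Gas input = 271,150 / 0.67 = 404,701 BTU
= 404,701 / 100,000 = 4.047 therm
Cost = 4.047 × £0.987/therm = £3.99

£3.99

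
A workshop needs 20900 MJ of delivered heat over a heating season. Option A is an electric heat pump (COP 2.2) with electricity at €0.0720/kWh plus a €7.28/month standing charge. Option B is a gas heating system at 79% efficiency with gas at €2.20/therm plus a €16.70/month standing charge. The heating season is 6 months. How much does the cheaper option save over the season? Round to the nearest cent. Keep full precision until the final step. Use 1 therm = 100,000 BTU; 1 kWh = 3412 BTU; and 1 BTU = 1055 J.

Heat load = 20900 MJ = 20,900,000,000 J / 1055 = 19,810,427 BTU
Gas: input = 19,810,427 / 0.79 = 25,076,489 BTU = 250.8 therm → 250.8 × €2.20 = €551.68; + 6 × €16.70 standing = €651.88
Heat pump: 19,810,427 BTU / 3412 = 5,806 kWh heat; / 2.2 = 2,639 kWh in → × €0.0720 = €190.02; + 6 × €7.28 standing = €233.70
Difference = |€651.88 − €233.70| = €418.18

€418.18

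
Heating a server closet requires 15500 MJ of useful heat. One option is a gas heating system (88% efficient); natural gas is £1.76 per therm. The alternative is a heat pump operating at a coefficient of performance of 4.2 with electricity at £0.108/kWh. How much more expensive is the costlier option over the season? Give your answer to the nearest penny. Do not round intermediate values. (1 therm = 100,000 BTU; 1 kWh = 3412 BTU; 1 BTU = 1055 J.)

Heat load = 15500 MJ = 15,500,000,000 J / 1055 = 14,691,943 BTU
Gas: input = 14,691,943 / 0.88 = 16,695,390 BTU = 167 therm → 167 × £1.76 = £293.84
Heat pump: 14,691,943 BTU / 3412 = 4,306 kWh heat; / 4.2 = 1,025 kWh in → × £0.108 = £110.72
Difference = |£293.84 − £110.72| = £183.11

£183.11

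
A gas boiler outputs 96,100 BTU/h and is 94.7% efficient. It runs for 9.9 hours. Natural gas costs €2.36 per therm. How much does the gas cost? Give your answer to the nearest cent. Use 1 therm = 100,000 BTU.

€23.71

Heat delivered = 96,100 BTU/h × 9.9 h = 951,390 BTU
Gas input = 951,390 / 0.947 = 1,004,636 BTU
= 1,004,636 / 100,000 = 10.05 therm
Cost = 10.05 × €2.36/therm = €23.71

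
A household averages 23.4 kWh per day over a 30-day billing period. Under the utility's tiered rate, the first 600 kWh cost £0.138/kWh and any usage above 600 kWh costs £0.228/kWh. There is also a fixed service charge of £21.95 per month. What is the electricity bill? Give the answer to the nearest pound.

£128

Usage = 23.4 kWh/day × 30 days = 702 kWh
First 600 kWh × £0.138 = £82.80
Remaining 102 kWh × £0.228 = £23.26
Energy charge = £106.06; + service £21.95 = £128.01 ≈ £128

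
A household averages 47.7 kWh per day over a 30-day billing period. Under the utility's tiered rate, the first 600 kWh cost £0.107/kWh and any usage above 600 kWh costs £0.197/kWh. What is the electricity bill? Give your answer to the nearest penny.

£227.91

Usage = 47.7 kWh/day × 30 days = 1431 kWh
First 600 kWh × £0.107 = £64.20
Remaining 831 kWh × £0.197 = £163.71
Total = £227.91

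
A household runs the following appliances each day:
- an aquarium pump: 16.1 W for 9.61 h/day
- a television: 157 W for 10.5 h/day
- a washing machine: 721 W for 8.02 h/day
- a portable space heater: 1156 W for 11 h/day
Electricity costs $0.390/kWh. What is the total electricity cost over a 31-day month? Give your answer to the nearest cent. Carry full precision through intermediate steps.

aquarium pump: 16.1 W × 9.61 h × 31 d = 4,796 Wh = 4.796 kWh
television: 157 W × 10.5 h × 31 d = 51,104 Wh = 51.1 kWh
washing machine: 721 W × 8.02 h × 31 d = 179,255 Wh = 179.3 kWh
portable space heater: 1156 W × 11 h × 31 d = 394,196 Wh = 394.2 kWh
Total energy = 4.796 + 51.1 + 179.3 + 394.2 = 629.4 kWh
Cost = 629.4 kWh × $0.390 = $245.45

$245.45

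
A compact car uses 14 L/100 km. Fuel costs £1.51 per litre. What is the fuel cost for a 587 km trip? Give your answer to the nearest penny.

Fuel = 14 L/100 km × 587 km / 100 = 82.18 L
Cost = 82.18 L × £1.51/L = £124.09

£124.09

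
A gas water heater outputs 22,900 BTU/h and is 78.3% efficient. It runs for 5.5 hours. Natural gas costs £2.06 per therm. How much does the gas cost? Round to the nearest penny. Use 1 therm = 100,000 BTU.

£3.31

Heat delivered = 22,900 BTU/h × 5.5 h = 125,950 BTU
Gas input = 125,950 / 0.783 = 160,856 BTU
= 160,856 / 100,000 = 1.609 therm
Cost = 1.609 × £2.06/therm = £3.31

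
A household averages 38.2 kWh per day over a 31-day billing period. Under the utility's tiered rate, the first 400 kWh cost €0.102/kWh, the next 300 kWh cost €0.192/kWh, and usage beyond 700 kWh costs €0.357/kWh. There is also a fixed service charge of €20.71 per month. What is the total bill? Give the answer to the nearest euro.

€292

Usage = 38.2 kWh/day × 31 days = 1184.2 kWh
First 400 kWh × €0.102 = €40.80
Next 300 kWh × €0.192 = €57.60
Remaining 484.2 kWh × €0.357 = €172.86
Energy charge = €271.26; + service €20.71 = €291.97 ≈ €292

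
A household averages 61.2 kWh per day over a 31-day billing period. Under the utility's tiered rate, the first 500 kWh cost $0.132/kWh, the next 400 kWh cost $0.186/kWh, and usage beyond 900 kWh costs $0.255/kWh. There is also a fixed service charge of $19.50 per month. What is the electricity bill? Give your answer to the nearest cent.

$414.19

Usage = 61.2 kWh/day × 31 days = 1897.2 kWh
First 500 kWh × $0.132 = $66.00
Next 400 kWh × $0.186 = $74.40
Remaining 997.2 kWh × $0.255 = $254.29
Energy charge = $394.69; + service $19.50 = $414.19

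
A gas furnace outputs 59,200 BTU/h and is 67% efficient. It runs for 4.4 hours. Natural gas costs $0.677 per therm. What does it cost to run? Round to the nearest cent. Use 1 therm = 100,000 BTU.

$2.63

Heat delivered = 59,200 BTU/h × 4.4 h = 260,480 BTU
Gas input = 260,480 / 0.67 = 388,776 BTU
= 388,776 / 100,000 = 3.888 therm
Cost = 3.888 × $0.677/therm = $2.63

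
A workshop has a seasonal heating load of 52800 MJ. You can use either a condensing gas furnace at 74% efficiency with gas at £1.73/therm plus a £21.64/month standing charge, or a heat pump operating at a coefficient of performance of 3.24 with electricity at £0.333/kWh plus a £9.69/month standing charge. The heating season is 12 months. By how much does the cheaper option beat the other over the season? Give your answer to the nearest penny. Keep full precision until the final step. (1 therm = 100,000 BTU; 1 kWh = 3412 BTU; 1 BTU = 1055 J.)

£194.12

Heat load = 52800 MJ = 52,800,000,000 J / 1055 = 50,047,393 BTU
Gas: input = 50,047,393 / 0.74 = 67,631,613 BTU = 676.3 therm → 676.3 × £1.73 = £1,170.03; + 12 × £21.64 standing = £1,429.71
Heat pump: 50,047,393 BTU / 3412 = 14,670 kWh heat; / 3.24 = 4,527 kWh in → × £0.333 = £1,507.55; + 12 × £9.69 standing = £1,623.83
Difference = |£1,429.71 − £1,623.83| = £194.12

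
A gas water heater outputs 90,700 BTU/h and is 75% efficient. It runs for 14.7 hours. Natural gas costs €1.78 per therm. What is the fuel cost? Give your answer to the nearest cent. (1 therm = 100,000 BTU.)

Heat delivered = 90,700 BTU/h × 14.7 h = 1,333,290 BTU
Gas input = 1,333,290 / 0.75 = 1,777,720 BTU
= 1,777,720 / 100,000 = 17.78 therm
Cost = 17.78 × €1.78/therm = €31.64

€31.64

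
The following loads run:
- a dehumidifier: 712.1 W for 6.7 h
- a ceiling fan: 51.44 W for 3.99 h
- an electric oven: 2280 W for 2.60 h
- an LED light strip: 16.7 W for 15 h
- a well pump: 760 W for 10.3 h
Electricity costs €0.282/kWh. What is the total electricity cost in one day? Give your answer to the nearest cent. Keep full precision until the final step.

dehumidifier: 712.1 W × 6.7 h = 4,771 Wh = 4.771 kWh
ceiling fan: 51.44 W × 3.99 h = 205 Wh = 0.2052 kWh
electric oven: 2280 W × 2.60 h = 5,928 Wh = 5.928 kWh
LED light strip: 16.7 W × 15 h = 250 Wh = 0.2505 kWh
well pump: 760 W × 10.3 h = 7,828 Wh = 7.828 kWh
Total energy = 4.771 + 0.2052 + 5.928 + 0.2505 + 7.828 = 18.98 kWh
Cost = 18.98 kWh × €0.282 = €5.35

€5.35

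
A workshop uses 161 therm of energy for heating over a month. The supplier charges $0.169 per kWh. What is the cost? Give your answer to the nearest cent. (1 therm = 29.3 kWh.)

$797.22

161 therm × (29.3 kWh/therm) = 4,717 kWh
Cost = 4,717 kWh × $0.169/kWh = $797.22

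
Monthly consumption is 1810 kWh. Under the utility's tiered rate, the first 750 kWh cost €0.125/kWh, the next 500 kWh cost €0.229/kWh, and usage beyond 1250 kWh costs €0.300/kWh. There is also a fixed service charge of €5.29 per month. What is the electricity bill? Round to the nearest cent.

€381.54

First 750 kWh × €0.125 = €93.75
Next 500 kWh × €0.229 = €114.50
Remaining 560 kWh × €0.300 = €168.00
Energy charge = €376.25; + service €5.29 = €381.54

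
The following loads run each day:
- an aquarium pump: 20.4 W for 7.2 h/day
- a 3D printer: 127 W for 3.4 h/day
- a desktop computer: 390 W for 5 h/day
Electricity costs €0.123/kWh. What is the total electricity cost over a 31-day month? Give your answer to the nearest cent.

aquarium pump: 20.4 W × 7.2 h × 31 d = 4,553 Wh = 4.553 kWh
3D printer: 127 W × 3.4 h × 31 d = 13,386 Wh = 13.39 kWh
desktop computer: 390 W × 5 h × 31 d = 60,450 Wh = 60.45 kWh
Total energy = 4.553 + 13.39 + 60.45 = 78.39 kWh
Cost = 78.39 kWh × €0.123 = €9.64

€9.64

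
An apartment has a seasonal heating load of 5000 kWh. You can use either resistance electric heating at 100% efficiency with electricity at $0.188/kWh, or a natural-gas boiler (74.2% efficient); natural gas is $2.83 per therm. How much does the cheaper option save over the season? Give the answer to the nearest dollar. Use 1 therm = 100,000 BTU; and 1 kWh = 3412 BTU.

Heat load = 5000 kWh × 3412 = 17,060,000 BTU
Gas: input = 17,060,000 / 0.742 = 22,991,914 BTU = 229.9 therm → 229.9 × $2.83 = $650.67
Electric: 17,060,000 BTU / 3412 = 5,000 kWh → × $0.188 = $940.00
Difference = |$650.67 − $940.00| = $289.33 ≈ $289

$289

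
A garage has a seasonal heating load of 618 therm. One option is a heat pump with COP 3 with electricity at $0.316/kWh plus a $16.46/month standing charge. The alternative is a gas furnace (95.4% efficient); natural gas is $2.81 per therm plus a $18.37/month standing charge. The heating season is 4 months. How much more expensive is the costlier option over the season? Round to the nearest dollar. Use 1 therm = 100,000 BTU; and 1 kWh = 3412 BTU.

Heat load = 618 therm × 100,000 = 61,800,000 BTU
Gas: input = 61,800,000 / 0.954 = 64,779,874 BTU = 647.8 therm → 647.8 × $2.81 = $1,820.31; + 4 × $18.37 standing = $1,893.79
Heat pump: 61,800,000 BTU / 3412 = 18,110 kWh heat; / 3 = 6,038 kWh in → × $0.316 = $1,907.85; + 4 × $16.46 standing = $1,973.69
Difference = |$1,893.79 − $1,973.69| = $79.90 ≈ $80

$80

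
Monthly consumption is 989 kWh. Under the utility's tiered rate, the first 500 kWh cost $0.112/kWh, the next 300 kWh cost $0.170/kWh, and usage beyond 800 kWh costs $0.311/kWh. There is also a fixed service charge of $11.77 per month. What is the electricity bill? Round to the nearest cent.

$177.55

First 500 kWh × $0.112 = $56.00
Next 300 kWh × $0.170 = $51.00
Remaining 189 kWh × $0.311 = $58.78
Energy charge = $165.78; + service $11.77 = $177.55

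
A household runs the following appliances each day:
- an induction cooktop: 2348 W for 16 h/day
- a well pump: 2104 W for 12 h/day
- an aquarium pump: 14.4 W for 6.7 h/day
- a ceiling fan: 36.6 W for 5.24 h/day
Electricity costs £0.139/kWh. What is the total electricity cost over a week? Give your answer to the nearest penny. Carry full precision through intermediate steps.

£61.40

induction cooktop: 2348 W × 16 h × 7 d = 262,976 Wh = 263 kWh
well pump: 2104 W × 12 h × 7 d = 176,736 Wh = 176.7 kWh
aquarium pump: 14.4 W × 6.7 h × 7 d = 675 Wh = 0.6754 kWh
ceiling fan: 36.6 W × 5.24 h × 7 d = 1,342 Wh = 1.342 kWh
Total energy = 263 + 176.7 + 0.6754 + 1.342 = 441.7 kWh
Cost = 441.7 kWh × £0.139 = £61.40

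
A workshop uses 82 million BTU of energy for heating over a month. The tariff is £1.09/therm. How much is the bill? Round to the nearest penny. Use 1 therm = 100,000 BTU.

82 million BTU × (10 therm/million BTU) = 820 therm
Cost = 820 therm × £1.09/therm = £893.80

£893.80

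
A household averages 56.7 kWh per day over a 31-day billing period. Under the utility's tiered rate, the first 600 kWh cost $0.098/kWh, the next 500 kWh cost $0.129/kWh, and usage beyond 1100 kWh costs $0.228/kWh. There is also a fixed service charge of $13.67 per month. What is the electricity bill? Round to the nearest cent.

$286.93

Usage = 56.7 kWh/day × 31 days = 1757.7 kWh
First 600 kWh × $0.098 = $58.80
Next 500 kWh × $0.129 = $64.50
Remaining 657.7 kWh × $0.228 = $149.96
Energy charge = $273.26; + service $13.67 = $286.93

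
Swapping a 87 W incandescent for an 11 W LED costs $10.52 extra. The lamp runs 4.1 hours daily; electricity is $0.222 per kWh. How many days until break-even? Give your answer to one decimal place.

152.1 days

Power saved = 87 − 11 = 76 W
Daily energy saved = 76 W × 4.1 h = 311.6 Wh = 0.3116 kWh
Daily savings = 0.3116 × $0.222 = $0.0692
Payback = $10.52 / $0.0692 per day = 152.1 days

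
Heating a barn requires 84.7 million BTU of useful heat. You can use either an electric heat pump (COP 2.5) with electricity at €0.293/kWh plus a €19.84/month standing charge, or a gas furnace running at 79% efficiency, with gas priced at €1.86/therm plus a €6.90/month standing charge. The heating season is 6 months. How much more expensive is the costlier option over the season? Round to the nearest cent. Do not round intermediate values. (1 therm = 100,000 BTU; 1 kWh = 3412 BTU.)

Heat load = 84.7 × 10⁶ BTU = 84,700,000 BTU
Gas: input = 84,700,000 / 0.79 = 107,215,190 BTU = 1,072 therm → 1,072 × €1.86 = €1,994.20; + 6 × €6.90 standing = €2,035.60
Heat pump: 84,700,000 BTU / 3412 = 24,820 kWh heat; / 2.5 = 9,930 kWh in → × €0.293 = €2,909.39; + 6 × €19.84 standing = €3,028.43
Difference = |€2,035.60 − €3,028.43| = €992.83

€992.83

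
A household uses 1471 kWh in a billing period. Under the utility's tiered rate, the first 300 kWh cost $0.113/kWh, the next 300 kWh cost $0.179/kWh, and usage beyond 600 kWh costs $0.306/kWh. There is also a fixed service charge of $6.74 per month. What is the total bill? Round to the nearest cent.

$360.87

First 300 kWh × $0.113 = $33.90
Next 300 kWh × $0.179 = $53.70
Remaining 871 kWh × $0.306 = $266.53
Energy charge = $354.13; + service $6.74 = $360.87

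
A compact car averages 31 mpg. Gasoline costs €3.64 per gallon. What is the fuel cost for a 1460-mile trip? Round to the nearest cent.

Fuel = 1460 mi / 31 mpg = 47.1 gal
Cost = 47.1 gal × €3.64/gal = €171.43

€171.43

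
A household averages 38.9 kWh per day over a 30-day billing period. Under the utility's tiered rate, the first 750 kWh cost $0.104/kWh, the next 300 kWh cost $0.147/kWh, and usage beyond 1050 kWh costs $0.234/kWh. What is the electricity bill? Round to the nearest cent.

Usage = 38.9 kWh/day × 30 days = 1167 kWh
First 750 kWh × $0.104 = $78.00
Next 300 kWh × $0.147 = $44.10
Remaining 117 kWh × $0.234 = $27.38
Total = $149.48

$149.48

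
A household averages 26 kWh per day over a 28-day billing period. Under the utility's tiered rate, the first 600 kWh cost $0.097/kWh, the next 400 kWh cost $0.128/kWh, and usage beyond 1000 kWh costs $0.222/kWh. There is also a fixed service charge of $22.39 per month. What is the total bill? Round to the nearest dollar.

$97

Usage = 26 kWh/day × 28 days = 728 kWh
First 600 kWh × $0.097 = $58.20
Next 128 kWh × $0.128 = $16.38
Remaining tier: 0 kWh (not reached)
Energy charge = $74.58; + service $22.39 = $96.97 ≈ $97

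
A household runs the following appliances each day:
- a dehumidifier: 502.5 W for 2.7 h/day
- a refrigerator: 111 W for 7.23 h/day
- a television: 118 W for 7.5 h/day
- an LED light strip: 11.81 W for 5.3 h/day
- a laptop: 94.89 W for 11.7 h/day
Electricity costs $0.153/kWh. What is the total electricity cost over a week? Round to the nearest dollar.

$5

dehumidifier: 502.5 W × 2.7 h × 7 d = 9,497 Wh = 9.497 kWh
refrigerator: 111 W × 7.23 h × 7 d = 5,618 Wh = 5.618 kWh
television: 118 W × 7.5 h × 7 d = 6,195 Wh = 6.195 kWh
LED light strip: 11.81 W × 5.3 h × 7 d = 438 Wh = 0.4382 kWh
laptop: 94.89 W × 11.7 h × 7 d = 7,771 Wh = 7.771 kWh
Total energy = 9.497 + 5.618 + 6.195 + 0.4382 + 7.771 = 29.52 kWh
Cost = 29.52 kWh × $0.153 = $4.52 ≈ $5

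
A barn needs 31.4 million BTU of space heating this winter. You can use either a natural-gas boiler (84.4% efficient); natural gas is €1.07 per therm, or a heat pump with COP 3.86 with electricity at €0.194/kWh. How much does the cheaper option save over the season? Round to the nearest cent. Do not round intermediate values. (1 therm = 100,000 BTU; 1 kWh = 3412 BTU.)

€64.44

Heat load = 31.4 × 10⁶ BTU = 31,400,000 BTU
Gas: input = 31,400,000 / 0.844 = 37,203,791 BTU = 372 therm → 372 × €1.07 = €398.08
Heat pump: 31,400,000 BTU / 3412 = 9,203 kWh heat; / 3.86 = 2,384 kWh in → × €0.194 = €462.52
Difference = |€398.08 − €462.52| = €64.44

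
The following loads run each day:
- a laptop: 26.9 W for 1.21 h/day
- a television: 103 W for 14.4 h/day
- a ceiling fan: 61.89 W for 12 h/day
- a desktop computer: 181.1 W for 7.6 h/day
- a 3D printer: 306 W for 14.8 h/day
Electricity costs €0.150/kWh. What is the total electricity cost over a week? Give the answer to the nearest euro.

€9

laptop: 26.9 W × 1.21 h × 7 d = 228 Wh = 0.2278 kWh
television: 103 W × 14.4 h × 7 d = 10,382 Wh = 10.38 kWh
ceiling fan: 61.89 W × 12 h × 7 d = 5,199 Wh = 5.199 kWh
desktop computer: 181.1 W × 7.6 h × 7 d = 9,635 Wh = 9.635 kWh
3D printer: 306 W × 14.8 h × 7 d = 31,702 Wh = 31.7 kWh
Total energy = 0.2278 + 10.38 + 5.199 + 9.635 + 31.7 = 57.15 kWh
Cost = 57.15 kWh × €0.150 = €8.57 ≈ €9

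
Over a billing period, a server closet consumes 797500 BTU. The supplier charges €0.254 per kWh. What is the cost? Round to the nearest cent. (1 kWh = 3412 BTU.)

797500 BTU × (0.00029308 kWh/BTU) = 233.7 kWh
Cost = 233.7 kWh × €0.254/kWh = €59.37

€59.37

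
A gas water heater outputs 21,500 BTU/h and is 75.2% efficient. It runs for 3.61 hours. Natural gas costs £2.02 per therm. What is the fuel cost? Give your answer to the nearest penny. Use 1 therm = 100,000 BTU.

Heat delivered = 21,500 BTU/h × 3.61 h = 77,615 BTU
Gas input = 77,615 / 0.752 = 103,211 BTU
= 103,211 / 100,000 = 1.032 therm
Cost = 1.032 × £2.02/therm = £2.08

£2.08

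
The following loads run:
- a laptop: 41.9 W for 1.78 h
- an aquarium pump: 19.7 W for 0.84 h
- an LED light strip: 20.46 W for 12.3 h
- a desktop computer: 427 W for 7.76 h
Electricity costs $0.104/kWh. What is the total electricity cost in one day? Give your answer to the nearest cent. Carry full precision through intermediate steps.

$0.38

laptop: 41.9 W × 1.78 h = 75 Wh = 0.07458 kWh
aquarium pump: 19.7 W × 0.84 h = 17 Wh = 0.01655 kWh
LED light strip: 20.46 W × 12.3 h = 252 Wh = 0.2517 kWh
desktop computer: 427 W × 7.76 h = 3,314 Wh = 3.314 kWh
Total energy = 0.07458 + 0.01655 + 0.2517 + 3.314 = 3.656 kWh
Cost = 3.656 kWh × $0.104 = $0.38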